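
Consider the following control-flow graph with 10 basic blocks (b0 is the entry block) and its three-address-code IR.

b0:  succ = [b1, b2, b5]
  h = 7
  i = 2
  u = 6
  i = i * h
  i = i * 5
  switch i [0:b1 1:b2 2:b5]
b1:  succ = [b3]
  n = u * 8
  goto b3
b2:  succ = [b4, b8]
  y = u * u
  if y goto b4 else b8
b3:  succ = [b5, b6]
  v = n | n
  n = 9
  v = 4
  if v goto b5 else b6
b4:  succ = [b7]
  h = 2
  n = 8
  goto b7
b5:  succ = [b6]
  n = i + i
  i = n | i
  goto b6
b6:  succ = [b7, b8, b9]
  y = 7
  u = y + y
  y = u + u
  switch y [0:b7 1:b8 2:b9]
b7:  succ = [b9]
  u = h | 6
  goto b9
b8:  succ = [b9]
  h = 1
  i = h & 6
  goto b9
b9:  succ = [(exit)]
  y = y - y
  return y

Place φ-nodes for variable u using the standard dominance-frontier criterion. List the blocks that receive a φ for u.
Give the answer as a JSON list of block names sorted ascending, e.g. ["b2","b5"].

Answer: ["b7", "b8", "b9"]

Working:
idom tree: b1←b0 b2←b0 b3←b1 b4←b2 b5←b0 b6←b0 b7←b0 b8←b0 b9←b0
Join-block Dom:
  b5: preds {b0,b3}: {b0} ∩ {b0,b1,b3} = {b0}; idom=b0
  b6: preds {b3,b5}: {b0,b1,b3} ∩ {b0,b5} = {b0}; idom=b0
  b7: preds {b4,b6}: {b0,b2,b4} ∩ {b0,b6} = {b0}; idom=b0
  b8: preds {b2,b6}: {b0,b2} ∩ {b0,b6} = {b0}; idom=b0
  b9: preds {b6,b7,b8}: {b0,b6} ∩ {b0,b7} ∩ {b0,b8} = {b0}; idom=b0

DF walk-up:
  join b5 pred b0: · stop@b0
  join b5 pred b3: b3→b1 stop@b0
  join b6 pred b3: b3→b1 stop@b0
  join b6 pred b5: b5 stop@b0
  join b7 pred b4: b4→b2 stop@b0
  join b7 pred b6: b6 stop@b0
  join b8 pred b2: b2 stop@b0
  join b8 pred b6: b6 stop@b0
  join b9 pred b6: b6 stop@b0
  join b9 pred b7: b7 stop@b0
  join b9 pred b8: b8 stop@b0
  DF(b0)=∅
  DF(b1)={b5,b6}
  DF(b2)={b7,b8}
  DF(b3)={b5,b6}
  DF(b4)={b7}
  DF(b5)={b6}
  DF(b6)={b7,b8,b9}
  DF(b7)={b9}
  DF(b8)={b9}
  DF(b9)=∅

φ for u: defs {b0,b6,b7}
  DF⁺ = {b7,b8,b9}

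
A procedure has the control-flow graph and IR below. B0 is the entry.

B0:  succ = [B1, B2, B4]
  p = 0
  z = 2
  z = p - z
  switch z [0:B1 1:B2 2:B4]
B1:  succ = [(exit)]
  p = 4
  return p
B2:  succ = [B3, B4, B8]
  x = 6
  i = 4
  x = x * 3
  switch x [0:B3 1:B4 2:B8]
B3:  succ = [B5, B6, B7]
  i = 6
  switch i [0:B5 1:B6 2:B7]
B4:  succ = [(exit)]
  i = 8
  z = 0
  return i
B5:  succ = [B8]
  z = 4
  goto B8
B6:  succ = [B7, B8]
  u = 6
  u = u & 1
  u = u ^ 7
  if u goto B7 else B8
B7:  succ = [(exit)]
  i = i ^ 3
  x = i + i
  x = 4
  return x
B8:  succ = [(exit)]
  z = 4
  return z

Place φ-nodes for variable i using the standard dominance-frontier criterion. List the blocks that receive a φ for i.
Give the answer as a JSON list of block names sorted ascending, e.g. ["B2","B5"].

idom tree: B1←B0 B2←B0 B3←B2 B4←B0 B5←B3 B6←B3 B7←B3 B8←B2
Dom∩ at merges:
  B4: preds {B0,B2}: {B0} ∩ {B0,B2} = {B0}; idom=B0
  B7: preds {B3,B6}: {B0,B2,B3} ∩ {B0,B2,B3,B6} = {B0,B2,B3}; idom=B3
  B8: preds {B2,B5,B6}: {B0,B2} ∩ {B0,B2,B3,B5} ∩ {B0,B2,B3,B6} = {B0,B2}; idom=B2

Frontier:
  B4←B0: walk · to B0
  B4←B2: walk B2 to B0
  B7←B3: walk · to B3
  B7←B6: walk B6 to B3
  B8←B2: walk · to B2
  B8←B5: walk B5→B3 to B2
  B8←B6: walk B6→B3 to B2
  B0 → ∅
  B1 → ∅
  B2 → {B4}
  B3 → {B8}
  B4 → ∅
  B5 → {B8}
  B6 → {B7,B8}
  B7 → ∅
  B8 → ∅

φ for i: defs {B2,B3,B4,B7}
  DF⁺ = {B4,B8}

Answer: ["B4", "B8"]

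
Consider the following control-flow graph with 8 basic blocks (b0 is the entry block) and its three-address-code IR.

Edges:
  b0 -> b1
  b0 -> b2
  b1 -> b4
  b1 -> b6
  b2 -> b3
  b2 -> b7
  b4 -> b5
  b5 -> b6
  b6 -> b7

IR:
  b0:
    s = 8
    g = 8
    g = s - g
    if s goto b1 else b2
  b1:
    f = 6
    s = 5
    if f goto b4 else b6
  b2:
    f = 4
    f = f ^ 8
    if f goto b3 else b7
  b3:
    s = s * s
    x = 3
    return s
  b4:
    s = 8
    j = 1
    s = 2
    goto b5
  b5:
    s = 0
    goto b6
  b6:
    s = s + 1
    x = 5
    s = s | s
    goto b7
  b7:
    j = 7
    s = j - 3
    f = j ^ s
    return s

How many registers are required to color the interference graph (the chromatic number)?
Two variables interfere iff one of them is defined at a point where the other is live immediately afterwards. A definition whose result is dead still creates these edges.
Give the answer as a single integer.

Answer: 2

Derivation:
Per-block:
  b0: {g,s} / ∅
  b1: {f,s} / ∅
  b2: {f} / ∅
  b3: {s,x} / {s}
  b4: {j,s} / ∅
  b5: {s} / ∅
  b6: {s,x} / {s}
  b7: {f,j,s} / ∅

Liveness:
  b0 li=∅ lo={s}
  b1 li=∅ lo={s}
  b2 li={s} lo={s}
  b3 li={s} lo=∅
  b4 li=∅ lo=∅
  b5 li=∅ lo={s}
  b6 li={s} lo=∅
  b7 li=∅ lo=∅

Conflict graph:
  f↔{s}
  g↔{s}
  j↔{s}
  s↔{f,g,j,x}
  x↔{s}

Registers:
  lower bound: {f,s} mutually conflict ⇒ χ ≥ 2
  assign f→r1 g→r1 j→r1 s→r0 x→r1 — no edge inside a register ⇒ χ ≤ 2
  χ = 2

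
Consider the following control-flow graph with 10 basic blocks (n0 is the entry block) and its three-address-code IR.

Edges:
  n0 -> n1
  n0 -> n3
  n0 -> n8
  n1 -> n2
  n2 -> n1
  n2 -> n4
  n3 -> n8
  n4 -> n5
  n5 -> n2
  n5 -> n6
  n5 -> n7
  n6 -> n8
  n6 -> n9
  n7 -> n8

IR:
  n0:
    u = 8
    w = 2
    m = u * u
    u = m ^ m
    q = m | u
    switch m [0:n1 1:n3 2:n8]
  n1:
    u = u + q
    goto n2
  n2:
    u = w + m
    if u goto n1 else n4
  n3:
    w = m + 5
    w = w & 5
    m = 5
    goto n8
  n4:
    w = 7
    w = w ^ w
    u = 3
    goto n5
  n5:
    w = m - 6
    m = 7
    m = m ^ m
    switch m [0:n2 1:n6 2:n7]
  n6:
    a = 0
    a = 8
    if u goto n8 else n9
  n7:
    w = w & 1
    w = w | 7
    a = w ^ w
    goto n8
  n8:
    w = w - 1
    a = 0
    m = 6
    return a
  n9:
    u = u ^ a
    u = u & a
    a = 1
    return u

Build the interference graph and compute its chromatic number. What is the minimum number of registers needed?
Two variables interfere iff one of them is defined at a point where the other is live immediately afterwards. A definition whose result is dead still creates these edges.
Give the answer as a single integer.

def/use:
  n0: {m,q,u,w} / ∅
  n1: {u} / {q,u}
  n2: {u} / {m,w}
  n3: {m,w} / {m}
  n4: {u,w} / ∅
  n5: {m,w} / {m}
  n6: {a} / {u}
  n7: {a,w} / {w}
  n8: {a,m,w} / {w}
  n9: {a,u} / {a,u}

Live sets:
  n0 li=∅ lo={m,q,u,w}
  n1 li={m,q,u,w} lo={m,q,w}
  n2 li={m,q,w} lo={m,q,u,w}
  n3 li={m} lo={w}
  n4 li={m,q} lo={m,q,u}
  n5 li={m,q,u} lo={m,q,u,w}
  n6 li={u,w} lo={a,u,w}
  n7 li={w} lo={w}
  n8 li={w} lo=∅
  n9 li={a,u} lo=∅

Conflict graph:
  a: {m,u,w}
  m: {a,q,u,w}
  q: {m,u,w}
  u: {a,m,q,w}
  w: {a,m,q,u}

Chromatic number:
  lower bound: {a,m,u,w} mutually conflict ⇒ χ ≥ 4
  assign a→c3 m→c0 q→c3 u→c1 w→c2 — no edge inside a register ⇒ χ ≤ 4
  χ = 4

Answer: 4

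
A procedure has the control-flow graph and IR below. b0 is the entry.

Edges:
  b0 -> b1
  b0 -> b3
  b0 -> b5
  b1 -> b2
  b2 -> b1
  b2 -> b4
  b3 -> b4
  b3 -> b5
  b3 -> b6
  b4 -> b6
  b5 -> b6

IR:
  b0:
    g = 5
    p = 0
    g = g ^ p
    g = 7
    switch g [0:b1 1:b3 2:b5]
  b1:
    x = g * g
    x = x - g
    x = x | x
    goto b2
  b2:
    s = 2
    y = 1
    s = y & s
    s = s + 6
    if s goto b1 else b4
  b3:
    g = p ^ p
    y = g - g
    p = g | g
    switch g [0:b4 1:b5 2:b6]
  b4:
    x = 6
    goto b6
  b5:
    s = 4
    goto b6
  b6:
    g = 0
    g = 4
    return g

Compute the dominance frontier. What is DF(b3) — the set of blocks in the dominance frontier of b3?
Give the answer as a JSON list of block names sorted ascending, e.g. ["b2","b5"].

Answer: ["b4", "b5", "b6"]

Analysis:
idom tree: b1←b0 b2←b1 b3←b0 b4←b0 b5←b0 b6←b0
Join-block Dom:
  b1: preds {b0,b2}: {b0} ∩ {b0,b1,b2} = {b0}; idom=b0
  b4: preds {b2,b3}: {b0,b1,b2} ∩ {b0,b3} = {b0}; idom=b0
  b5: preds {b0,b3}: {b0} ∩ {b0,b3} = {b0}; idom=b0
  b6: preds {b3,b4,b5}: {b0,b3} ∩ {b0,b4} ∩ {b0,b5} = {b0}; idom=b0

DF walk-up:
  join b1 pred b0: · stop@b0
  join b1 pred b2: b2→b1 stop@b0
  join b4 pred b2: b2→b1 stop@b0
  join b4 pred b3: b3 stop@b0
  join b5 pred b0: · stop@b0
  join b5 pred b3: b3 stop@b0
  join b6 pred b3: b3 stop@b0
  join b6 pred b4: b4 stop@b0
  join b6 pred b5: b5 stop@b0
  b0: DF=∅
  b1: DF={b1,b4}
  b2: DF={b1,b4}
  b3: DF={b4,b5,b6}
  b4: DF={b6}
  b5: DF={b6}
  b6: DF=∅

DF(b3) = ["b4", "b5", "b6"]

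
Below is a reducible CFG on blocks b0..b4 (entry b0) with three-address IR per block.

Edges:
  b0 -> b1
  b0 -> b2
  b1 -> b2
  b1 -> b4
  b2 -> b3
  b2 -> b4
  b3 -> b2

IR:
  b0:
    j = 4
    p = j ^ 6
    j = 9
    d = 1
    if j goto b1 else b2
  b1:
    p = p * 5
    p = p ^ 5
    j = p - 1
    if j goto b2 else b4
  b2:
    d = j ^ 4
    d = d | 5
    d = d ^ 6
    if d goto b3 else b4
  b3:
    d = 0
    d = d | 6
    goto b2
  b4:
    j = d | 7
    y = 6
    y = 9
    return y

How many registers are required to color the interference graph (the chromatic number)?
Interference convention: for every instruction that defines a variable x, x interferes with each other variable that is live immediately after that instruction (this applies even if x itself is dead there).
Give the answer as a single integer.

Answer: 3

Analysis:
Per-block:
  b0: def={d,j,p} ue=∅
  b1: def={j,p} ue={p}
  b2: def={d} ue={j}
  b3: def={d} ue=∅
  b4: def={j,y} ue={d}

Liveness:
  b0 li=∅ lo={d,j,p}
  b1 li={d,p} lo={d,j}
  b2 li={j} lo={d,j}
  b3 li={j} lo={j}
  b4 li={d} lo=∅

Interfere edges:
  d — {j,p}
  j — {d,p}
  p — {d,j}
  y — ∅

Colouring:
  lower bound: {d,j,p} mutually conflict ⇒ χ ≥ 3
  3-colouring: R0={d,y}  R1={j}  R2={p}
  χ = 3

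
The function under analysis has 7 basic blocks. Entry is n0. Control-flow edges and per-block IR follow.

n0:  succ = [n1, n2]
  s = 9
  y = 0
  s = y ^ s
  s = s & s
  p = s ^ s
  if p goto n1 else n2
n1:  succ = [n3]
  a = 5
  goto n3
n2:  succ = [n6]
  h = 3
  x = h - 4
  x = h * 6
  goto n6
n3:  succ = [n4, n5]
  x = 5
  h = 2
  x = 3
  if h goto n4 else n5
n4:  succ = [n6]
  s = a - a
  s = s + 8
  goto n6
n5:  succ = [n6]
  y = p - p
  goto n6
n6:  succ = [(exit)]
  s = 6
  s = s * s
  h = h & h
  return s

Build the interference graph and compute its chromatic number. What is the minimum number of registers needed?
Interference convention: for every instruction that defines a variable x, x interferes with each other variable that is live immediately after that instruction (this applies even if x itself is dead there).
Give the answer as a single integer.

Block summaries:
  n0 def {p,s,y} use ∅
  n1 def {a} use ∅
  n2 def {h,x} use ∅
  n3 def {h,x} use ∅
  n4 def {s} use {a}
  n5 def {y} use {p}
  n6 def {h,s} use {h}

Backward fixpoint:
  live n0: ∅→{p}
  live n1: {p}→{a,p}
  live n2: ∅→{h}
  live n3: {a,p}→{a,h,p}
  live n4: {a,h}→{h}
  live n5: {h,p}→{h}
  live n6: {h}→∅

Conflict graph:
  a↔{h,p,x}
  h↔{a,p,s,x,y}
  p↔{a,h,x}
  s↔{h,y}
  x↔{a,h,p}
  y↔{h,s}

Registers:
  {a,h,p,x} pairwise interfere (4-clique) ⇒ χ ≥ 4
  4-colouring: R0={h}  R1={a,s}  R2={p,y}  R3={x}
  χ = 4

Answer: 4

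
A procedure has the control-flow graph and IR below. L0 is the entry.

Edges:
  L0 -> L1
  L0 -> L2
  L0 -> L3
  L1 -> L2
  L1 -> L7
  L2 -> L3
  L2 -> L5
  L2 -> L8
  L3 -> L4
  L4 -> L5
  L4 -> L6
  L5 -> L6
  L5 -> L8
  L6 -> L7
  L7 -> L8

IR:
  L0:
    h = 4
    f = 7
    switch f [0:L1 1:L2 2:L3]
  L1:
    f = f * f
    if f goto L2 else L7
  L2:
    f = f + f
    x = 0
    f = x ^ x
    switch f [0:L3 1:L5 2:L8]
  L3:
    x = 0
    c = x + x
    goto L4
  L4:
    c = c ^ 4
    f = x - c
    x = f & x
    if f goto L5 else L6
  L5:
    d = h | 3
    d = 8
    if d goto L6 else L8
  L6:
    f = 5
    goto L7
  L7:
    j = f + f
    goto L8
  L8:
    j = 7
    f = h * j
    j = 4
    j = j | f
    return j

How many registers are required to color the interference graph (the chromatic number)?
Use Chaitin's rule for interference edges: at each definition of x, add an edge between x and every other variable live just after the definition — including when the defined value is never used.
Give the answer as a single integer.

def/use:
  L0: {f,h} / ∅
  L1: {f} / {f}
  L2: {f,x} / {f}
  L3: {c,x} / ∅
  L4: {c,f,x} / {c,x}
  L5: {d} / {h}
  L6: {f} / ∅
  L7: {j} / {f}
  L8: {f,j} / {h}

Liveness:
  L0 li=∅ lo={f,h}
  L1 li={f,h} lo={f,h}
  L2 li={f,h} lo={h}
  L3 li={h} lo={c,h,x}
  L4 li={c,h,x} lo={h}
  L5 li={h} lo={h}
  L6 li={h} lo={f,h}
  L7 li={f,h} lo={h}
  L8 li={h} lo=∅

Interference:
  c — {h,x}
  d — {h}
  f — {h,j,x}
  h — {c,d,f,j,x}
  j — {f,h}
  x — {c,f,h}

Colouring:
  {c,h,x} pairwise interfere (3-clique) ⇒ χ ≥ 3
  3-colouring: r0={h}  r1={c,d,f}  r2={j,x}
  χ = 3

Answer: 3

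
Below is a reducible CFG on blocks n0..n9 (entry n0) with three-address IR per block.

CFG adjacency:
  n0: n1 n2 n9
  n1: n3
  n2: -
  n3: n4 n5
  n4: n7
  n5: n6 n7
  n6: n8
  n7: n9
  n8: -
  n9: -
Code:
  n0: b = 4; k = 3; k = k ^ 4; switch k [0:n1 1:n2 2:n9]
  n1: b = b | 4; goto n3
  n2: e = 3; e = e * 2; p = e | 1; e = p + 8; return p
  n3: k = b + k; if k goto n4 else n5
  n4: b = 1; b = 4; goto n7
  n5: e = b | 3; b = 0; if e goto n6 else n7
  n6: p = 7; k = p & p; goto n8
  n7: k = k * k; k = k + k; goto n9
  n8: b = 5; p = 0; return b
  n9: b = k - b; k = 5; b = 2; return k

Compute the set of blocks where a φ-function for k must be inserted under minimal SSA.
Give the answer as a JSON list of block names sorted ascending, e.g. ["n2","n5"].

Answer: ["n9"]

Derivation:
idom tree: n1←n0 n2←n0 n3←n1 n4←n3 n5←n3 n6←n5 n7←n3 n8←n6 n9←n0
Dom∩ at merges:
  n7: preds {n4,n5}: {n0,n1,n3,n4} ∩ {n0,n1,n3,n5} = {n0,n1,n3}; idom=n3
  n9: preds {n0,n7}: {n0} ∩ {n0,n1,n3,n7} = {n0}; idom=n0

Frontier:
  join n7 pred n4: n4 stop@n3
  join n7 pred n5: n5 stop@n3
  join n9 pred n0: · stop@n0
  join n9 pred n7: n7→n3→n1 stop@n0
  n0: DF=∅
  n1: DF={n9}
  n2: DF=∅
  n3: DF={n9}
  n4: DF={n7}
  n5: DF={n7}
  n6: DF=∅
  n7: DF={n9}
  n8: DF=∅
  n9: DF=∅

φ for k: defs {n0,n3,n6,n7,n9}
  DF⁺ = {n9}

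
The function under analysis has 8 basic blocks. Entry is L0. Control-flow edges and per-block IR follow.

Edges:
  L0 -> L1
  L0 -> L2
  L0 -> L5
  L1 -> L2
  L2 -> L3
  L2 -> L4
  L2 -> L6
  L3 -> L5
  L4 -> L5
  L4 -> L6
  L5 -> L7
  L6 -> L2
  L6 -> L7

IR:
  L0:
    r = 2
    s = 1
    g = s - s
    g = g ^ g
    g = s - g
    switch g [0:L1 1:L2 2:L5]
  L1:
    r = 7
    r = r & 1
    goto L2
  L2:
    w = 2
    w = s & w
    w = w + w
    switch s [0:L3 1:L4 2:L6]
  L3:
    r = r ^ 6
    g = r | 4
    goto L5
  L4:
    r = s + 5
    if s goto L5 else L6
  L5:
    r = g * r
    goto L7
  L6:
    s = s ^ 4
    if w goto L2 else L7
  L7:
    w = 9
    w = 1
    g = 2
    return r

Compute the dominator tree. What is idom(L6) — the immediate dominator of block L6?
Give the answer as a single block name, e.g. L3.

Answer: L2

Analysis:
idom tree: L1←L0 L2←L0 L3←L2 L4←L2 L5←L0 L6←L2 L7←L0
Dom at joins:
  L2: preds {L0,L1,L6}: {L0} ∩ {L0,L1} ∩ {L0,L2,L6} = {L0}; idom=L0
  L5: preds {L0,L3,L4}: {L0} ∩ {L0,L2,L3} ∩ {L0,L2,L4} = {L0}; idom=L0
  L6: preds {L2,L4}: {L0,L2} ∩ {L0,L2,L4} = {L0,L2}; idom=L2
  L7: preds {L5,L6}: {L0,L5} ∩ {L0,L2,L6} = {L0}; idom=L0

idom(L6) = L2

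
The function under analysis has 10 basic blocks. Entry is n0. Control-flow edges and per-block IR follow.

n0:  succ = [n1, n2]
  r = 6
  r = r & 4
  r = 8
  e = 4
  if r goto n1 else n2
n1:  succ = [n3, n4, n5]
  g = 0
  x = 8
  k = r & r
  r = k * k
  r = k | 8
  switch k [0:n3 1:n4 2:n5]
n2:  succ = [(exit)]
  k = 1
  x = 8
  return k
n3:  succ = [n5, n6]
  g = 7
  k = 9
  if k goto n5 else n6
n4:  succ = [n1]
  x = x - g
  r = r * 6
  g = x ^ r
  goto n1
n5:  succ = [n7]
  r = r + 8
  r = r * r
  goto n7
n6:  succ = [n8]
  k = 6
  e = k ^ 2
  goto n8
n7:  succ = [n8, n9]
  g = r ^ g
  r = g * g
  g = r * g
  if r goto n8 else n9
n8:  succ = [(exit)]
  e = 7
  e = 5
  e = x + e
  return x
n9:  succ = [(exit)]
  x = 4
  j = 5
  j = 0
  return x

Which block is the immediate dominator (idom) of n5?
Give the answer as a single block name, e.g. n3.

Answer: n1

Analysis:
idom tree: n1←n0 n2←n0 n3←n1 n4←n1 n5←n1 n6←n3 n7←n5 n8←n1 n9←n7
Dom at joins:
  n1: preds {n0,n4}: {n0} ∩ {n0,n1,n4} = {n0}; idom=n0
  n5: preds {n1,n3}: {n0,n1} ∩ {n0,n1,n3} = {n0,n1}; idom=n1
  n8: preds {n6,n7}: {n0,n1,n3,n6} ∩ {n0,n1,n5,n7} = {n0,n1}; idom=n1

idom(n5) = n1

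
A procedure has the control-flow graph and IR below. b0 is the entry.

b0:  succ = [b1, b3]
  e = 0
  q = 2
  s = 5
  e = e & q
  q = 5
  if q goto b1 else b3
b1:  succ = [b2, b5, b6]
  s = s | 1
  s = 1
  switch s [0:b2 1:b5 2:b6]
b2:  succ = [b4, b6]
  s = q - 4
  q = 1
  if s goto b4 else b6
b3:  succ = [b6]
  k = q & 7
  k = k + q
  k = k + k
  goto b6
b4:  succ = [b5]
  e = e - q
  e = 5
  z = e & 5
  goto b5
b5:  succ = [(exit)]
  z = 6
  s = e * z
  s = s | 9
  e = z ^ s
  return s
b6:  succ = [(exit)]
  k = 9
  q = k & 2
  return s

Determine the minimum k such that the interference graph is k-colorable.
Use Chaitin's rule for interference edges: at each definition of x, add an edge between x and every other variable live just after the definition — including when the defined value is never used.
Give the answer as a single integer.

Answer: 3

Working:
def/use:
  b0: {e,q,s} / ∅
  b1: {s} / {s}
  b2: {q,s} / {q}
  b3: {k} / {q}
  b4: {e,z} / {e,q}
  b5: {e,s,z} / {e}
  b6: {k,q} / {s}

Backward fixpoint:
  b0: in=∅ out={e,q,s}
  b1: in={e,q,s} out={e,q,s}
  b2: in={e,q} out={e,q,s}
  b3: in={q,s} out={s}
  b4: in={e,q} out={e}
  b5: in={e} out=∅
  b6: in={s} out=∅

Interfere edges:
  e↔{q,s,z}
  k↔{q,s}
  q↔{e,k,s}
  s↔{e,k,q,z}
  z↔{e,s}

Colouring:
  {e,q,s} pairwise interfere (3-clique) ⇒ χ ≥ 3
  assign e→c1 k→c1 q→c2 s→c0 z→c2 — no edge inside a register ⇒ χ ≤ 3
  χ = 3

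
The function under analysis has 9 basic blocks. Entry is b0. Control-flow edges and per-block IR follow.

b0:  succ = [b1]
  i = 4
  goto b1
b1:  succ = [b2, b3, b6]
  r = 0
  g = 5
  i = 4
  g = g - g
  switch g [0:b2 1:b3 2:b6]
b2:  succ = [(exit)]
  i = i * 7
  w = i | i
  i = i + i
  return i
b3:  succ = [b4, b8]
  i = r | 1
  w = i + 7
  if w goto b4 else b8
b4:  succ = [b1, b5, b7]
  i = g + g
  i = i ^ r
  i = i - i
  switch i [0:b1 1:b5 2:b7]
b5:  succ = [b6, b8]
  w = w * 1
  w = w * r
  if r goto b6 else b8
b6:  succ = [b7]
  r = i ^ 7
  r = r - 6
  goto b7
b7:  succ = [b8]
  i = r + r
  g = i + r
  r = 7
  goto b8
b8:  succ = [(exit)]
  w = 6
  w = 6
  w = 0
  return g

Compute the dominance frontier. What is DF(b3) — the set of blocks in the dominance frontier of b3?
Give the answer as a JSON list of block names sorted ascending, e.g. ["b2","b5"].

idom tree: b1←b0 b2←b1 b3←b1 b4←b3 b5←b4 b6←b1 b7←b1 b8←b1
Join-block Dom:
  b1: preds {b0,b4}: {b0} ∩ {b0,b1,b3,b4} = {b0}; idom=b0
  b6: preds {b1,b5}: {b0,b1} ∩ {b0,b1,b3,b4,b5} = {b0,b1}; idom=b1
  b7: preds {b4,b6}: {b0,b1,b3,b4} ∩ {b0,b1,b6} = {b0,b1}; idom=b1
  b8: preds {b3,b5,b7}: {b0,b1,b3} ∩ {b0,b1,b3,b4,b5} ∩ {b0,b1,b7} = {b0,b1}; idom=b1

DF derivation:
  join b1 pred b0: · stop@b0
  join b1 pred b4: b4→b3→b1 stop@b0
  join b6 pred b1: · stop@b1
  join b6 pred b5: b5→b4→b3 stop@b1
  join b7 pred b4: b4→b3 stop@b1
  join b7 pred b6: b6 stop@b1
  join b8 pred b3: b3 stop@b1
  join b8 pred b5: b5→b4→b3 stop@b1
  join b8 pred b7: b7 stop@b1
  b0 → ∅
  b1 → {b1}
  b2 → ∅
  b3 → {b1,b6,b7,b8}
  b4 → {b1,b6,b7,b8}
  b5 → {b6,b8}
  b6 → {b7}
  b7 → {b8}
  b8 → ∅

DF(b3) = ["b1", "b6", "b7", "b8"]

Answer: ["b1", "b6", "b7", "b8"]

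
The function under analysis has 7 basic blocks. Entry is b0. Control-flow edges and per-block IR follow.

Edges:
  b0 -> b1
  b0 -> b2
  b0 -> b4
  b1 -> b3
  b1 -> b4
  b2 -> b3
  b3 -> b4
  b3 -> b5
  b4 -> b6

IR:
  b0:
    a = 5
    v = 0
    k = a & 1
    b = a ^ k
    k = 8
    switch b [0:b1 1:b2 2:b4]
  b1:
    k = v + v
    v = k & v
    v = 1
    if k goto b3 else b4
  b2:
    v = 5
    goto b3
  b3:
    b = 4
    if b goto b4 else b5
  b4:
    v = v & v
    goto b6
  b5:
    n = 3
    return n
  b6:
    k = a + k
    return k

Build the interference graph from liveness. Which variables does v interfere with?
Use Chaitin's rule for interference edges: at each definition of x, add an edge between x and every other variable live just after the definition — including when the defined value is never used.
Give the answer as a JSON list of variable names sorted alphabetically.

Answer: ["a", "b", "k"]

Working:
Per-block:
  b0 def {a,b,k,v} use ∅
  b1 def {k,v} use {v}
  b2 def {v} use ∅
  b3 def {b} use ∅
  b4 def {v} use {v}
  b5 def {n} use ∅
  b6 def {k} use {a,k}

Backward fixpoint:
  b0 li=∅ lo={a,k,v}
  b1 li={a,v} lo={a,k,v}
  b2 li={a,k} lo={a,k,v}
  b3 li={a,k,v} lo={a,k,v}
  b4 li={a,k,v} lo={a,k}
  b5 li=∅ lo=∅
  b6 li={a,k} lo=∅

Interfere edges:
  a: {b,k,v}
  b: {a,k,v}
  k: {a,b,v}
  n: ∅
  v: {a,b,k}

N(v) = ["a", "b", "k"]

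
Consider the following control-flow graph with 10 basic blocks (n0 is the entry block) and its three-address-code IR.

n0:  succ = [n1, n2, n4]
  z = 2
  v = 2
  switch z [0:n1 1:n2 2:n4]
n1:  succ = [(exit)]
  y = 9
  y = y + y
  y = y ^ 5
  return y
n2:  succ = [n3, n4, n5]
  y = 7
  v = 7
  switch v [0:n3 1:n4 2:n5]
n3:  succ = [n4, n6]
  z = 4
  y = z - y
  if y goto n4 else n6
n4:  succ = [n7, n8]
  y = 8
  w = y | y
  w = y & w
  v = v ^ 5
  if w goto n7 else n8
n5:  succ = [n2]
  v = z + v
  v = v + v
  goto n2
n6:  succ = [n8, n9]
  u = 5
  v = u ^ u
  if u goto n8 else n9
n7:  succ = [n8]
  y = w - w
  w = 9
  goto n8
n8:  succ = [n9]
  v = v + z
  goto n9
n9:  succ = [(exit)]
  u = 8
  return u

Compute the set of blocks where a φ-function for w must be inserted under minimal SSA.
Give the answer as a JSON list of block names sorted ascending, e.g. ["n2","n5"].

idom tree: n1←n0 n2←n0 n3←n2 n4←n0 n5←n2 n6←n3 n7←n4 n8←n0 n9←n0
Join-block Dom:
  n2: preds {n0,n5}: {n0} ∩ {n0,n2,n5} = {n0}; idom=n0
  n4: preds {n0,n2,n3}: {n0} ∩ {n0,n2} ∩ {n0,n2,n3} = {n0}; idom=n0
  n8: preds {n4,n6,n7}: {n0,n4} ∩ {n0,n2,n3,n6} ∩ {n0,n4,n7} = {n0}; idom=n0
  n9: preds {n6,n8}: {n0,n2,n3,n6} ∩ {n0,n8} = {n0}; idom=n0

DF walk-up:
  join n2 pred n0: · stop@n0
  join n2 pred n5: n5→n2 stop@n0
  join n4 pred n0: · stop@n0
  join n4 pred n2: n2 stop@n0
  join n4 pred n3: n3→n2 stop@n0
  join n8 pred n4: n4 stop@n0
  join n8 pred n6: n6→n3→n2 stop@n0
  join n8 pred n7: n7→n4 stop@n0
  join n9 pred n6: n6→n3→n2 stop@n0
  join n9 pred n8: n8 stop@n0
  n0 → ∅
  n1 → ∅
  n2 → {n2,n4,n8,n9}
  n3 → {n4,n8,n9}
  n4 → {n8}
  n5 → {n2}
  n6 → {n8,n9}
  n7 → {n8}
  n8 → {n9}
  n9 → ∅

φ for w: defs {n4,n7}
  DF⁺ = {n8,n9}

Answer: ["n8", "n9"]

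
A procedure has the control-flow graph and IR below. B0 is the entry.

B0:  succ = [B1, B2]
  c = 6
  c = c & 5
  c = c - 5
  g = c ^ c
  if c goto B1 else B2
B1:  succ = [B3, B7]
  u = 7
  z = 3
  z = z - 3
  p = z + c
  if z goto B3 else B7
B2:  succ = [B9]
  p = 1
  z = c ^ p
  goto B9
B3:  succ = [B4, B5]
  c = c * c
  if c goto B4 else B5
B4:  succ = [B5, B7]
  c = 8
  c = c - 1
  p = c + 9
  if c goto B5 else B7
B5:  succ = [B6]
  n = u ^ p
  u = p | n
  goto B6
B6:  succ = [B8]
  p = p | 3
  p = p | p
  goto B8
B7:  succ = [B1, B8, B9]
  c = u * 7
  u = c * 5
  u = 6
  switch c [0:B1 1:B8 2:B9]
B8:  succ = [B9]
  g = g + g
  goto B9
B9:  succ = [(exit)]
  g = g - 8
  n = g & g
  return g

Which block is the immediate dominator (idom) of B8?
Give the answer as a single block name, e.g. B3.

Answer: B1

Derivation:
idom tree: B1←B0 B2←B0 B3←B1 B4←B3 B5←B3 B6←B5 B7←B1 B8←B1 B9←B0
Join-block Dom:
  B1: preds {B0,B7}: {B0} ∩ {B0,B1,B7} = {B0}; idom=B0
  B5: preds {B3,B4}: {B0,B1,B3} ∩ {B0,B1,B3,B4} = {B0,B1,B3}; idom=B3
  B7: preds {B1,B4}: {B0,B1} ∩ {B0,B1,B3,B4} = {B0,B1}; idom=B1
  B8: preds {B6,B7}: {B0,B1,B3,B5,B6} ∩ {B0,B1,B7} = {B0,B1}; idom=B1
  B9: preds {B2,B7,B8}: {B0,B2} ∩ {B0,B1,B7} ∩ {B0,B1,B8} = {B0}; idom=B0

idom(B8) = B1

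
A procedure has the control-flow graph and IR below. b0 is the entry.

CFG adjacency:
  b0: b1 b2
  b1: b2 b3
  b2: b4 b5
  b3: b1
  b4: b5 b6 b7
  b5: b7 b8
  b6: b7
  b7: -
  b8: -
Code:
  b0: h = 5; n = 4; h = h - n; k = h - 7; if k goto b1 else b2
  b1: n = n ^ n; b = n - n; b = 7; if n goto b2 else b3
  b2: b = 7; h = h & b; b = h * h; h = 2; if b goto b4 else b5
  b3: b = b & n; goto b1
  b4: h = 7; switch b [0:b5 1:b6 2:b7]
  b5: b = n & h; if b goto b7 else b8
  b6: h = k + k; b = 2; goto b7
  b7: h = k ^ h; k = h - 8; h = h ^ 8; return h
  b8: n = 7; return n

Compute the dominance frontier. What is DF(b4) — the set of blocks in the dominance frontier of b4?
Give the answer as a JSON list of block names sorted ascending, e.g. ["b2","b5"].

idom tree: b1←b0 b2←b0 b3←b1 b4←b2 b5←b2 b6←b4 b7←b2 b8←b5
Join-block Dom:
  b1: preds {b0,b3}: {b0} ∩ {b0,b1,b3} = {b0}; idom=b0
  b2: preds {b0,b1}: {b0} ∩ {b0,b1} = {b0}; idom=b0
  b5: preds {b2,b4}: {b0,b2} ∩ {b0,b2,b4} = {b0,b2}; idom=b2
  b7: preds {b4,b5,b6}: {b0,b2,b4} ∩ {b0,b2,b5} ∩ {b0,b2,b4,b6} = {b0,b2}; idom=b2

Frontier:
  b1←b0: walk · to b0
  b1←b3: walk b3→b1 to b0
  b2←b0: walk · to b0
  b2←b1: walk b1 to b0
  b5←b2: walk · to b2
  b5←b4: walk b4 to b2
  b7←b4: walk b4 to b2
  b7←b5: walk b5 to b2
  b7←b6: walk b6→b4 to b2
  DF(b0)=∅
  DF(b1)={b1,b2}
  DF(b2)=∅
  DF(b3)={b1}
  DF(b4)={b5,b7}
  DF(b5)={b7}
  DF(b6)={b7}
  DF(b7)=∅
  DF(b8)=∅

DF(b4) = ["b5", "b7"]

Answer: ["b5", "b7"]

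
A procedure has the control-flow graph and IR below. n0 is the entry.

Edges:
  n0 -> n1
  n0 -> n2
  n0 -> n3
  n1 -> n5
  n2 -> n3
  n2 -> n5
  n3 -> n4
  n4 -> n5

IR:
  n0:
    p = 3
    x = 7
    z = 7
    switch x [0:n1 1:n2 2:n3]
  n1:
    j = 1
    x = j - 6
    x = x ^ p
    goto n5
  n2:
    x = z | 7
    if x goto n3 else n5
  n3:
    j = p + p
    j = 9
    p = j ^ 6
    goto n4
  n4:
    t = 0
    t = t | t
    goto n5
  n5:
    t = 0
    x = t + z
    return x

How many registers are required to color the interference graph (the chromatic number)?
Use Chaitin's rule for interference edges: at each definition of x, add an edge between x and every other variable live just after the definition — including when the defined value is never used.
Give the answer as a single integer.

def/use:
  n0: def={p,x,z} ue=∅
  n1: def={j,x} ue={p}
  n2: def={x} ue={z}
  n3: def={j,p} ue={p}
  n4: def={t} ue=∅
  n5: def={t,x} ue={z}

Live sets:
  n0: in=∅ out={p,z}
  n1: in={p,z} out={z}
  n2: in={p,z} out={p,z}
  n3: in={p,z} out={z}
  n4: in={z} out={z}
  n5: in={z} out=∅

Conflict graph:
  j↔{p,z}
  p↔{j,x,z}
  t↔{z}
  x↔{p,z}
  z↔{j,p,t,x}

Chromatic number:
  clique {j,p,z} ⇒ need ≥ 3
  assign j→c2 p→c1 t→c1 x→c2 z→c0 — no edge inside a register ⇒ χ ≤ 3
  χ = 3

Answer: 3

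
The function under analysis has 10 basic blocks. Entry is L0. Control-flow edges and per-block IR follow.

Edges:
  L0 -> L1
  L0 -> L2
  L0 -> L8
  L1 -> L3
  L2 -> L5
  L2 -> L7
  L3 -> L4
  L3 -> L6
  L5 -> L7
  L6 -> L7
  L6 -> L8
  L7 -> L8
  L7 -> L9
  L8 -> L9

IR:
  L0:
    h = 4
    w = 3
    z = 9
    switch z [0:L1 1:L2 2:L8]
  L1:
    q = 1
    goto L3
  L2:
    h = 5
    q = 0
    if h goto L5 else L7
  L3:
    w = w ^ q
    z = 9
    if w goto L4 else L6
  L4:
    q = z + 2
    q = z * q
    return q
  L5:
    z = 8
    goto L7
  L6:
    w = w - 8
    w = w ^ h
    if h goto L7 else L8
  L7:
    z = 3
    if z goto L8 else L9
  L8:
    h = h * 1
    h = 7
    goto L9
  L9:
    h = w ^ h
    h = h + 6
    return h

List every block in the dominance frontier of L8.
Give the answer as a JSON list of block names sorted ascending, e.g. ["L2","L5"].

Answer: ["L9"]

Analysis:
idom tree: L1←L0 L2←L0 L3←L1 L4←L3 L5←L2 L6←L3 L7←L0 L8←L0 L9←L0
Dom at joins:
  L7: preds {L2,L5,L6}: {L0,L2} ∩ {L0,L2,L5} ∩ {L0,L1,L3,L6} = {L0}; idom=L0
  L8: preds {L0,L6,L7}: {L0} ∩ {L0,L1,L3,L6} ∩ {L0,L7} = {L0}; idom=L0
  L9: preds {L7,L8}: {L0,L7} ∩ {L0,L8} = {L0}; idom=L0

DF walk-up:
  L7←L2: walk L2 to L0
  L7←L5: walk L5→L2 to L0
  L7←L6: walk L6→L3→L1 to L0
  L8←L0: walk · to L0
  L8←L6: walk L6→L3→L1 to L0
  L8←L7: walk L7 to L0
  L9←L7: walk L7 to L0
  L9←L8: walk L8 to L0
  DF(L0)=∅
  DF(L1)={L7,L8}
  DF(L2)={L7}
  DF(L3)={L7,L8}
  DF(L4)=∅
  DF(L5)={L7}
  DF(L6)={L7,L8}
  DF(L7)={L8,L9}
  DF(L8)={L9}
  DF(L9)=∅

DF(L8) = ["L9"]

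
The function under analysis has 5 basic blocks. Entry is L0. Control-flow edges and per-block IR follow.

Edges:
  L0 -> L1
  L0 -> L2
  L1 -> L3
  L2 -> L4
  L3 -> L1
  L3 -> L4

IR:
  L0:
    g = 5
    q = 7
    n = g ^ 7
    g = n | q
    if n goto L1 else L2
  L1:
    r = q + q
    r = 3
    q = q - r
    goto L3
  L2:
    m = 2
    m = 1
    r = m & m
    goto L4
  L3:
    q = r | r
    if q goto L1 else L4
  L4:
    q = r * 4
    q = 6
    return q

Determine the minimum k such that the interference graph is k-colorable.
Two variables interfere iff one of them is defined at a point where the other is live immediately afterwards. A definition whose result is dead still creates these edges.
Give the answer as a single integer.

def/use:
  L0 def {g,n,q} use ∅
  L1 def {q,r} use {q}
  L2 def {m,r} use ∅
  L3 def {q} use {r}
  L4 def {q} use {r}

Backward fixpoint:
  live L0: ∅→{q}
  live L1: {q}→{r}
  live L2: ∅→{r}
  live L3: {r}→{q,r}
  live L4: {r}→∅

Interference:
  g↔{n,q}
  m↔∅
  n↔{g,q}
  q↔{g,n,r}
  r↔{q}

Colouring:
  lower bound: {g,n,q} mutually conflict ⇒ χ ≥ 3
  assign g→c1 m→c0 n→c2 q→c0 r→c1 — no edge inside a register ⇒ χ ≤ 3
  χ = 3

Answer: 3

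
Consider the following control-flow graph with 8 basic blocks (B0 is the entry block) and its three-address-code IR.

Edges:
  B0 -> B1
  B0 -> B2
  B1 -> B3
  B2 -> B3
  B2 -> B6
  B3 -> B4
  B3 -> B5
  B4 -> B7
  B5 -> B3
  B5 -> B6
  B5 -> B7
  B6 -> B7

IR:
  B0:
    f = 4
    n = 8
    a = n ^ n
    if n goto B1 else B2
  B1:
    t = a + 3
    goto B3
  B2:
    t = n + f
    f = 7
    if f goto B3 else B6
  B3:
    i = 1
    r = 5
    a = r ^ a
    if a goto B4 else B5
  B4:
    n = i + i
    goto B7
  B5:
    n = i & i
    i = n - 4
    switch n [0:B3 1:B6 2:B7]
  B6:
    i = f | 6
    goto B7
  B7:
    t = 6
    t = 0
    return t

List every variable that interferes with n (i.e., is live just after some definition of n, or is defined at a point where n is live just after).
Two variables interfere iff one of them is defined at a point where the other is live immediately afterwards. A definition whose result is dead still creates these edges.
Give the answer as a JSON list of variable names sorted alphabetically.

Answer: ["a", "f", "i"]

Analysis:
Block summaries:
  B0 def {a,f,n} use ∅
  B1 def {t} use {a}
  B2 def {f,t} use {f,n}
  B3 def {a,i,r} use {a}
  B4 def {n} use {i}
  B5 def {i,n} use {i}
  B6 def {i} use {f}
  B7 def {t} use ∅

Liveness:
  B0 li=∅ lo={a,f,n}
  B1 li={a,f} lo={a,f}
  B2 li={a,f,n} lo={a,f}
  B3 li={a,f} lo={a,f,i}
  B4 li={i} lo=∅
  B5 li={a,f,i} lo={a,f}
  B6 li={f} lo=∅
  B7 li=∅ lo=∅

Interfere edges:
  a — {f,i,n,r,t}
  f — {a,i,n,r,t}
  i — {a,f,n,r}
  n — {a,f,i}
  r — {a,f,i}
  t — {a,f}

N(n) = ["a", "f", "i"]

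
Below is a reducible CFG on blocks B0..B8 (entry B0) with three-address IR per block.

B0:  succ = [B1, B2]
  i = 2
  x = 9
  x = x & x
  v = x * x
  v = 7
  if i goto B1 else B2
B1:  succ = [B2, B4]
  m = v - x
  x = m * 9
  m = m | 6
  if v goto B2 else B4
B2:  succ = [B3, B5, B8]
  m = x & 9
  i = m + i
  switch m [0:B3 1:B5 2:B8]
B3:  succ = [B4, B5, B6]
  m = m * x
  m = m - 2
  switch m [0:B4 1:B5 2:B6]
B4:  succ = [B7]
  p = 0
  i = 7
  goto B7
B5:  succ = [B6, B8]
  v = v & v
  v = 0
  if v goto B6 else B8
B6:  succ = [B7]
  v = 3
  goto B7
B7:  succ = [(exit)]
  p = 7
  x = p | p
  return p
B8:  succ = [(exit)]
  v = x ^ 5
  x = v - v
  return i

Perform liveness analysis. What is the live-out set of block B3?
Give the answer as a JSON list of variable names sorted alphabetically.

Per-block:
  B0 def {i,v,x} use ∅
  B1 def {m,x} use {v,x}
  B2 def {i,m} use {i,x}
  B3 def {m} use {m,x}
  B4 def {i,p} use ∅
  B5 def {v} use {v}
  B6 def {v} use ∅
  B7 def {p,x} use ∅
  B8 def {v,x} use {i,x}

Backward fixpoint:
  B0: in=∅ out={i,v,x}
  B1: in={i,v,x} out={i,v,x}
  B2: in={i,v,x} out={i,m,v,x}
  B3: in={i,m,v,x} out={i,v,x}
  B4: in=∅ out=∅
  B5: in={i,v,x} out={i,x}
  B6: in=∅ out=∅
  B7: in=∅ out=∅
  B8: in={i,x} out=∅

live-out(B3) = ["i", "v", "x"]

Answer: ["i", "v", "x"]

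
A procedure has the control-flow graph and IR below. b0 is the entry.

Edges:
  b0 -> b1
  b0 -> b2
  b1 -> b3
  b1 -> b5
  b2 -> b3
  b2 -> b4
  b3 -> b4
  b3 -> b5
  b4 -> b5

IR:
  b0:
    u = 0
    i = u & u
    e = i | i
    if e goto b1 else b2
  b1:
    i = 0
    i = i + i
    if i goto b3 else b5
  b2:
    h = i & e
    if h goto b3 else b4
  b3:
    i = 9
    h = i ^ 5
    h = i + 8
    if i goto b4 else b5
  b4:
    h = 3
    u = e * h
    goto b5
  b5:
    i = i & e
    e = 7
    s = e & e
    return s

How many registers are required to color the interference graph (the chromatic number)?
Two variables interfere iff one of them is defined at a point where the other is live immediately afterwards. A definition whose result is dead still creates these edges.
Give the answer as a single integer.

Per-block:
  b0 def {e,i,u} use ∅
  b1 def {i} use ∅
  b2 def {h} use {e,i}
  b3 def {h,i} use ∅
  b4 def {h,u} use {e}
  b5 def {e,i,s} use {e,i}

Backward fixpoint:
  b0 li=∅ lo={e,i}
  b1 li={e} lo={e,i}
  b2 li={e,i} lo={e,i}
  b3 li={e} lo={e,i}
  b4 li={e,i} lo={e,i}
  b5 li={e,i} lo=∅

Conflict graph:
  e: {h,i,u}
  h: {e,i}
  i: {e,h,u}
  s: ∅
  u: {e,i}

Registers:
  {e,h,i} pairwise interfere (3-clique) ⇒ χ ≥ 3
  assign e→c0 h→c2 i→c1 s→c0 u→c2 — no edge inside a register ⇒ χ ≤ 3
  χ = 3

Answer: 3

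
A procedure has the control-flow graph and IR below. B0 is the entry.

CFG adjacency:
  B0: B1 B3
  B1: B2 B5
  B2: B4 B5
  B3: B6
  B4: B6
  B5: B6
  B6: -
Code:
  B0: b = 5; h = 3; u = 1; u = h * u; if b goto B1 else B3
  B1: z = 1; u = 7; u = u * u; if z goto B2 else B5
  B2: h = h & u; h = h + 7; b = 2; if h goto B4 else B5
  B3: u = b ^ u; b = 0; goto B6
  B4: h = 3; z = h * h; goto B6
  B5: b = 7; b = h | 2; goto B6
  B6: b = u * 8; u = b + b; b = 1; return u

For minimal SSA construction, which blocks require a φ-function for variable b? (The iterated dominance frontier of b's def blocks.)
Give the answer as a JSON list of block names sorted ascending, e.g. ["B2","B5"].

idom tree: B1←B0 B2←B1 B3←B0 B4←B2 B5←B1 B6←B0
Join-block Dom:
  B5: preds {B1,B2}: {B0,B1} ∩ {B0,B1,B2} = {B0,B1}; idom=B1
  B6: preds {B3,B4,B5}: {B0,B3} ∩ {B0,B1,B2,B4} ∩ {B0,B1,B5} = {B0}; idom=B0

DF derivation:
  B5←B1: walk · to B1
  B5←B2: walk B2 to B1
  B6←B3: walk B3 to B0
  B6←B4: walk B4→B2→B1 to B0
  B6←B5: walk B5→B1 to B0
  B0 → ∅
  B1 → {B6}
  B2 → {B5,B6}
  B3 → {B6}
  B4 → {B6}
  B5 → {B6}
  B6 → ∅

φ for b: defs {B0,B2,B3,B5,B6}
  DF⁺ = {B5,B6}

Answer: ["B5", "B6"]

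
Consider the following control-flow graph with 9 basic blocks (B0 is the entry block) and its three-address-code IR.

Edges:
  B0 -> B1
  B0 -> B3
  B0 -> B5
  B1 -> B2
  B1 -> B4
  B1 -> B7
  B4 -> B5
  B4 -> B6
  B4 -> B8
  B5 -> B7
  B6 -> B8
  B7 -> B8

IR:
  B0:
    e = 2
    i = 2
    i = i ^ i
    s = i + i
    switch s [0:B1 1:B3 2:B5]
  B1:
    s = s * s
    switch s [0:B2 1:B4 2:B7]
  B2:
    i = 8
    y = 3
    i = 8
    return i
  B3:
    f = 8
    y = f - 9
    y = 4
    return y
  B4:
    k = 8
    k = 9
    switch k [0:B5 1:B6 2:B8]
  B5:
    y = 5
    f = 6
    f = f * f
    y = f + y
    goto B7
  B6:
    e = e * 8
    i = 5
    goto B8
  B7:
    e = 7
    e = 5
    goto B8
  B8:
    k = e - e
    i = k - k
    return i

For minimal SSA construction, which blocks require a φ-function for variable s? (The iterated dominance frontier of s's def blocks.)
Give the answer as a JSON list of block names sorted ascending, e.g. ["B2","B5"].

Answer: ["B5", "B7", "B8"]

Analysis:
idom tree: B1←B0 B2←B1 B3←B0 B4←B1 B5←B0 B6←B4 B7←B0 B8←B0
Join-block Dom:
  B5: preds {B0,B4}: {B0} ∩ {B0,B1,B4} = {B0}; idom=B0
  B7: preds {B1,B5}: {B0,B1} ∩ {B0,B5} = {B0}; idom=B0
  B8: preds {B4,B6,B7}: {B0,B1,B4} ∩ {B0,B1,B4,B6} ∩ {B0,B7} = {B0}; idom=B0

DF walk-up:
  join B5 pred B0: · stop@B0
  join B5 pred B4: B4→B1 stop@B0
  join B7 pred B1: B1 stop@B0
  join B7 pred B5: B5 stop@B0
  join B8 pred B4: B4→B1 stop@B0
  join B8 pred B6: B6→B4→B1 stop@B0
  join B8 pred B7: B7 stop@B0
  DF(B0)=∅
  DF(B1)={B5,B7,B8}
  DF(B2)=∅
  DF(B3)=∅
  DF(B4)={B5,B8}
  DF(B5)={B7}
  DF(B6)={B8}
  DF(B7)={B8}
  DF(B8)=∅

φ for s: defs {B0,B1}
  DF⁺ = {B5,B7,B8}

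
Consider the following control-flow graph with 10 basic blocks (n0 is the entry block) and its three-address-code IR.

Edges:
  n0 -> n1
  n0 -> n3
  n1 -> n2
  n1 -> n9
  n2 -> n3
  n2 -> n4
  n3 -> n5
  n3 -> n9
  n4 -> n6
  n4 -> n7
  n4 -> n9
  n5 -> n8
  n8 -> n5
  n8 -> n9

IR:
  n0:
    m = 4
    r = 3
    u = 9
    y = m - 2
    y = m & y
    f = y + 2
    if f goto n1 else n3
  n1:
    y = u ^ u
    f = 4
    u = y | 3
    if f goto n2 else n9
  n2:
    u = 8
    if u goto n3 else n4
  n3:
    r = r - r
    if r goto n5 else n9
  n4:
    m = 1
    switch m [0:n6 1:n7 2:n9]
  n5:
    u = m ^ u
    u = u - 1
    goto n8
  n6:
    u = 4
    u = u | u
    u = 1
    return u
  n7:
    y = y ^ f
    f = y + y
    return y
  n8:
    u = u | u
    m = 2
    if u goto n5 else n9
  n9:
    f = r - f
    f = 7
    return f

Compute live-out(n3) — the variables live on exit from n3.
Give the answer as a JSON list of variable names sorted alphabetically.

Block summaries:
  n0: {f,m,r,u,y} / ∅
  n1: {f,u,y} / {u}
  n2: {u} / ∅
  n3: {r} / {r}
  n4: {m} / ∅
  n5: {u} / {m,u}
  n6: {u} / ∅
  n7: {f,y} / {f,y}
  n8: {m,u} / {u}
  n9: {f} / {f,r}

Liveness:
  n0 li=∅ lo={f,m,r,u}
  n1 li={m,r,u} lo={f,m,r,y}
  n2 li={f,m,r,y} lo={f,m,r,u,y}
  n3 li={f,m,r,u} lo={f,m,r,u}
  n4 li={f,r,y} lo={f,r,y}
  n5 li={f,m,r,u} lo={f,r,u}
  n6 li=∅ lo=∅
  n7 li={f,y} lo=∅
  n8 li={f,r,u} lo={f,m,r,u}
  n9 li={f,r} lo=∅

live-out(n3) = ["f", "m", "r", "u"]

Answer: ["f", "m", "r", "u"]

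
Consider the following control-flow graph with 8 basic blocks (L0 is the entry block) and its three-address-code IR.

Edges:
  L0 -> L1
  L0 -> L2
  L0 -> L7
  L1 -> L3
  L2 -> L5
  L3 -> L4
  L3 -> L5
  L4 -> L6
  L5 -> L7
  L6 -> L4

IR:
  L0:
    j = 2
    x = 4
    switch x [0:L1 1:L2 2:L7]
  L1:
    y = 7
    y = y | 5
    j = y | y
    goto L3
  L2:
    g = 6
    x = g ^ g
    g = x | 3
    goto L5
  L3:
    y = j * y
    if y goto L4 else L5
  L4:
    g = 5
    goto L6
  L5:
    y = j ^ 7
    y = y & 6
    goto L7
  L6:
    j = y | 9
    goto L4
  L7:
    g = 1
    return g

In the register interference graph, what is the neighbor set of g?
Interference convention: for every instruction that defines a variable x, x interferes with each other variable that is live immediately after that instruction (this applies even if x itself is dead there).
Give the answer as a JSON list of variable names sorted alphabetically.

Block summaries:
  L0: {j,x} / ∅
  L1: {j,y} / ∅
  L2: {g,x} / ∅
  L3: {y} / {j,y}
  L4: {g} / ∅
  L5: {y} / {j}
  L6: {j} / {y}
  L7: {g} / ∅

Live sets:
  L0: in=∅ out={j}
  L1: in=∅ out={j,y}
  L2: in={j} out={j}
  L3: in={j,y} out={j,y}
  L4: in={y} out={y}
  L5: in={j} out=∅
  L6: in={y} out={y}
  L7: in=∅ out=∅

Conflict graph:
  g↔{j,y}
  j↔{g,x,y}
  x↔{j}
  y↔{g,j}

N(g) = ["j", "y"]

Answer: ["j", "y"]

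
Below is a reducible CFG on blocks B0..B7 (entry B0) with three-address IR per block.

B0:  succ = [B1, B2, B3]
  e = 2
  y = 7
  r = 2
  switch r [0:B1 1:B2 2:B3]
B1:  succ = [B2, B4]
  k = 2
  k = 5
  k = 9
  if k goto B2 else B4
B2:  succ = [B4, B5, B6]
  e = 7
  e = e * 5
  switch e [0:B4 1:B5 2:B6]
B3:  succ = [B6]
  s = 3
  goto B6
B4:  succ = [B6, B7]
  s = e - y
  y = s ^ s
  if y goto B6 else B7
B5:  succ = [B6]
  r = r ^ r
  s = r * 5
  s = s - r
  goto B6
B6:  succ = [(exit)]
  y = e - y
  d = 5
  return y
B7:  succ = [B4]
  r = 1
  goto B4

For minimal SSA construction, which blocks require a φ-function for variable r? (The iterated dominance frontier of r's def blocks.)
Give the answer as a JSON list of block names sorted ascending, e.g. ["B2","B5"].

Answer: ["B4", "B6"]

Derivation:
idom tree: B1←B0 B2←B0 B3←B0 B4←B0 B5←B2 B6←B0 B7←B4
Dom at joins:
  B2: preds {B0,B1}: {B0} ∩ {B0,B1} = {B0}; idom=B0
  B4: preds {B1,B2,B7}: {B0,B1} ∩ {B0,B2} ∩ {B0,B4,B7} = {B0}; idom=B0
  B6: preds {B2,B3,B4,B5}: {B0,B2} ∩ {B0,B3} ∩ {B0,B4} ∩ {B0,B2,B5} = {B0}; idom=B0

Frontier:
  B2←B0: walk · to B0
  B2←B1: walk B1 to B0
  B4←B1: walk B1 to B0
  B4←B2: walk B2 to B0
  B4←B7: walk B7→B4 to B0
  B6←B2: walk B2 to B0
  B6←B3: walk B3 to B0
  B6←B4: walk B4 to B0
  B6←B5: walk B5→B2 to B0
  DF(B0)=∅
  DF(B1)={B2,B4}
  DF(B2)={B4,B6}
  DF(B3)={B6}
  DF(B4)={B4,B6}
  DF(B5)={B6}
  DF(B6)=∅
  DF(B7)={B4}

φ for r: defs {B0,B5,B7}
  DF⁺ = {B4,B6}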